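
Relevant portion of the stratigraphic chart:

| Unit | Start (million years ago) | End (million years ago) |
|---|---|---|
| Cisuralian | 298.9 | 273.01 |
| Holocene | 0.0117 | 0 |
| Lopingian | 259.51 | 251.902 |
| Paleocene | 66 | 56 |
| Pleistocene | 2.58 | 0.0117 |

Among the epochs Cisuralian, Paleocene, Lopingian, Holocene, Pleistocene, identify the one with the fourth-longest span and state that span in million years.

Durations: Cisuralian 25.89; Paleocene 10; Lopingian 7.608; Holocene 0.0117; Pleistocene 2.5683 Myr.
Sorted longest-first: Cisuralian (25.89), Paleocene (10), Lopingian (7.608), Pleistocene (2.5683), Holocene (0.0117).
The fourth longest is Pleistocene at 2.5683 Myr.

Pleistocene, 2.5683 million years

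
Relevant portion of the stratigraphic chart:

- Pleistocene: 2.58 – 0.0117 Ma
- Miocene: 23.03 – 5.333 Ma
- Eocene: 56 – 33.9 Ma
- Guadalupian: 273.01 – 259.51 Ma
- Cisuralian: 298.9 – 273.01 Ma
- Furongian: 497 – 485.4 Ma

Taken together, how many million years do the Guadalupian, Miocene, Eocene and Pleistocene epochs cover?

55.8653 million years

Each duration: Guadalupian = 13.5; Miocene = 17.697; Eocene = 22.1; Pleistocene = 2.5683.
Sum: 13.5 + 17.697 + 22.1 + 2.5683 = 55.8653 Myr.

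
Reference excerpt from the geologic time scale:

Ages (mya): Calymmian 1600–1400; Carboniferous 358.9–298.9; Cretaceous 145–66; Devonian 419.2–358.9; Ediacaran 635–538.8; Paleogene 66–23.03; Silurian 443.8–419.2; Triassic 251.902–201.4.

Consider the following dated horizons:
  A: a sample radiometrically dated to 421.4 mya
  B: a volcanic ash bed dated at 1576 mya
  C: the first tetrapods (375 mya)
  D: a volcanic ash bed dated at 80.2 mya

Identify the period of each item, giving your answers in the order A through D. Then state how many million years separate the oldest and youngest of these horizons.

A — Silurian; B — Calymmian; C — Devonian; D — Cretaceous; span 1495.8 million years

A: 421.4 Ma lies in 443.8–419.2 Ma, so Silurian.
B: 1576 Ma lies in 1600–1400 Ma, so Calymmian.
C: 375 Ma lies in 419.2–358.9 Ma, so Devonian.
D: 80.2 Ma lies in 145–66 Ma, so Cretaceous.
Oldest = 1576 Ma, youngest = 80.2 Ma → span 1495.8 Myr.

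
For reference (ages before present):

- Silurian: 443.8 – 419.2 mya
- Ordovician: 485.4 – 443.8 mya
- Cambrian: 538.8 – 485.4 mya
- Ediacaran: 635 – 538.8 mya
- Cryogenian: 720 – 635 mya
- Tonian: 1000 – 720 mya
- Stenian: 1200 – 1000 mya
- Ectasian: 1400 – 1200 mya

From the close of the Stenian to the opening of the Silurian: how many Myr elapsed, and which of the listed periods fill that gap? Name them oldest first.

556.2 million years; Tonian, Cryogenian, Ediacaran, Cambrian, Ordovician

End of Stenian = 1000 Ma; start of Silurian = 443.8 Ma.
Gap = 1000 − 443.8 = 556.2 Myr.
Periods wholly inside 1000–443.8 Ma: Tonian (1000–720), Cryogenian (720–635), Ediacaran (635–538.8), Cambrian (538.8–485.4), Ordovician (485.4–443.8).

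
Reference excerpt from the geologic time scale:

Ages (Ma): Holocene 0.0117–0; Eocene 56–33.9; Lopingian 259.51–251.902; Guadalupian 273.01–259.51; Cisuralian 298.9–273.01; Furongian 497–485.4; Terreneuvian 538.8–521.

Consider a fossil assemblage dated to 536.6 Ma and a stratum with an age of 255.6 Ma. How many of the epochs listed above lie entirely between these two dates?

3

The older date is 536.6 Ma and the younger is 255.6 Ma.
Epochs with start < 536.6 and end > 255.6 Ma: Furongian (497–485.4), Cisuralian (298.9–273.01), Guadalupian (273.01–259.51).
That is 3 complete epochs.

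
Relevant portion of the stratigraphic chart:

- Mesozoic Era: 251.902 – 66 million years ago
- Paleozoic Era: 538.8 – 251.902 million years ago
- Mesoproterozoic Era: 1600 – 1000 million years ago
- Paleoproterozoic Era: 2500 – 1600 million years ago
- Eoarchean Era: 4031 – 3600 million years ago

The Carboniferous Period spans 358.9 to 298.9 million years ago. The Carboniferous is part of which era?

Paleozoic

The Carboniferous (358.9–298.9 Ma) lies entirely within 538.8–251.902 Ma, the Paleozoic Era.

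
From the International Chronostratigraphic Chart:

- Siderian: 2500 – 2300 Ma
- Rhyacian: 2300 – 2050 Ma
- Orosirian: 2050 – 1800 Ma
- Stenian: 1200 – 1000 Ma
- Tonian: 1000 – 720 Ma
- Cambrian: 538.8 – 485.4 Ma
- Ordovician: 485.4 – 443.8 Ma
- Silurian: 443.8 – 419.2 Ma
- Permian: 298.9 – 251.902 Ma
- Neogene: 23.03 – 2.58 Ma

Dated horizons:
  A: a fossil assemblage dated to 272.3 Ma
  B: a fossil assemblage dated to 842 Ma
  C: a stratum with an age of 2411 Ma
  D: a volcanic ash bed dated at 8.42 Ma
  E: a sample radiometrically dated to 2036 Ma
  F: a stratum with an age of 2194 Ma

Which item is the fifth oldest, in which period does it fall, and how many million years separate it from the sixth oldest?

Sorted oldest-first by Ma: C (2411), F (2194), E (2036), B (842), A (272.3), D (8.42).
The fifth oldest is A at 272.3 Ma, which lies in 298.9–251.902 Ma: the Permian.
The sixth oldest is D at 8.42 Ma; separation = |272.3 − 8.42| = 263.88 Myr.

A, in the Permian; 263.88 million years to D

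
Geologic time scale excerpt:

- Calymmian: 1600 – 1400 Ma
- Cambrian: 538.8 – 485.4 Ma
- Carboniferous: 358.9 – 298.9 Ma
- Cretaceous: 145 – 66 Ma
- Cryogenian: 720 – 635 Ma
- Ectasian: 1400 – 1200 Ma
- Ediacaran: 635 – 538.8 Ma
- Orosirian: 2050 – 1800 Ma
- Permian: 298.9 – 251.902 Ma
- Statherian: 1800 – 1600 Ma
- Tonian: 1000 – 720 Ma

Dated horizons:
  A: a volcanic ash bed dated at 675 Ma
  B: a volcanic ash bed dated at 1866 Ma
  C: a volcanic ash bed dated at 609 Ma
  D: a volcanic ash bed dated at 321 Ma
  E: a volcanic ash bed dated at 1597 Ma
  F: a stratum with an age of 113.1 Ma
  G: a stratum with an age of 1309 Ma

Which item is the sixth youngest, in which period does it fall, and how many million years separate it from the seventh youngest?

E, in the Calymmian; 269 million years to B

Smaller Ma means younger, so youngest first: F 113.1 < D 321 < C 609 < A 675 < G 1309 < E 1597 < B 1866.
Counting 6 along gives E (1597 Ma); the excerpt puts that inside the Calymmian, 1600–1400 Ma.
Next in line is B (1866 Ma), and 1866 − 1597 = 269 Myr.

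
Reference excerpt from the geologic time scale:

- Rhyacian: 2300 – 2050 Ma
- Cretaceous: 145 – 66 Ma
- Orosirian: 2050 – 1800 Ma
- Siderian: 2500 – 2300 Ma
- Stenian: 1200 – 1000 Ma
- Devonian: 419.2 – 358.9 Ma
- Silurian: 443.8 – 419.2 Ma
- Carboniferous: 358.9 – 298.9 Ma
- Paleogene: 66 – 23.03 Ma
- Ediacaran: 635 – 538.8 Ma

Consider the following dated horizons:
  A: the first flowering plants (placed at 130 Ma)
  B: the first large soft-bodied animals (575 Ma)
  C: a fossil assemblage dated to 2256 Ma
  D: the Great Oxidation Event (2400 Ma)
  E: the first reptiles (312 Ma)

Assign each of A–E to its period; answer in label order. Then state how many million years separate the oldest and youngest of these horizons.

A: 130 Ma lies in 145–66 Ma, so Cretaceous.
B: 575 Ma lies in 635–538.8 Ma, so Ediacaran.
C: 2256 Ma lies in 2300–2050 Ma, so Rhyacian.
D: 2400 Ma lies in 2500–2300 Ma, so Siderian.
E: 312 Ma lies in 358.9–298.9 Ma, so Carboniferous.
Oldest = 2400 Ma, youngest = 130 Ma → span 2270 Myr.

A — Cretaceous; B — Ediacaran; C — Rhyacian; D — Siderian; E — Carboniferous; span 2270 million years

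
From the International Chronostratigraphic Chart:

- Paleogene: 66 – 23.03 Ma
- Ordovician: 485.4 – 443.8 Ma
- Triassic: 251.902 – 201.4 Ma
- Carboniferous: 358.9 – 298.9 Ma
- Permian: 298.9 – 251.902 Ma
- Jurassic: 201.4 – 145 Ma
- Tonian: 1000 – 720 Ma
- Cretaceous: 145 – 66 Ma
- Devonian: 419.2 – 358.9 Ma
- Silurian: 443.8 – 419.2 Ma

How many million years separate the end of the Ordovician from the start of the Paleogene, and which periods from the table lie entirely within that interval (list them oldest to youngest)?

End of Ordovician = 443.8 Ma; start of Paleogene = 66 Ma.
Gap = 443.8 − 66 = 377.8 Myr.
Periods wholly inside 443.8–66 Ma: Silurian (443.8–419.2), Devonian (419.2–358.9), Carboniferous (358.9–298.9), Permian (298.9–251.902), Triassic (251.902–201.4), Jurassic (201.4–145), Cretaceous (145–66).

377.8 million years; Silurian, Devonian, Carboniferous, Permian, Triassic, Jurassic, Cretaceous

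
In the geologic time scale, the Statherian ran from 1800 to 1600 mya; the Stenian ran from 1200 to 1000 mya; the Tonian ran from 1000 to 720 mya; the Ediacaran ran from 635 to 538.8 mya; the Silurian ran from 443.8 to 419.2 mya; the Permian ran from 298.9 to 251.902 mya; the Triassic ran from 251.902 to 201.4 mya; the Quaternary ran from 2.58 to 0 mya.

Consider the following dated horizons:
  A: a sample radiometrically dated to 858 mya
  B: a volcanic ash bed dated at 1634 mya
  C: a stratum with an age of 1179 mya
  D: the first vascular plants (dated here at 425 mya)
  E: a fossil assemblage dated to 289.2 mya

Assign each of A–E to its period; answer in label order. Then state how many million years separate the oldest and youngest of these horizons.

A: 858 Ma lies in 1000–720 Ma, so Tonian.
B: 1634 Ma lies in 1800–1600 Ma, so Statherian.
C: 1179 Ma lies in 1200–1000 Ma, so Stenian.
D: 425 Ma lies in 443.8–419.2 Ma, so Silurian.
E: 289.2 Ma lies in 298.9–251.902 Ma, so Permian.
Oldest = 1634 Ma, youngest = 289.2 Ma → span 1344.8 Myr.

A — Tonian; B — Statherian; C — Stenian; D — Silurian; E — Permian; span 1344.8 million years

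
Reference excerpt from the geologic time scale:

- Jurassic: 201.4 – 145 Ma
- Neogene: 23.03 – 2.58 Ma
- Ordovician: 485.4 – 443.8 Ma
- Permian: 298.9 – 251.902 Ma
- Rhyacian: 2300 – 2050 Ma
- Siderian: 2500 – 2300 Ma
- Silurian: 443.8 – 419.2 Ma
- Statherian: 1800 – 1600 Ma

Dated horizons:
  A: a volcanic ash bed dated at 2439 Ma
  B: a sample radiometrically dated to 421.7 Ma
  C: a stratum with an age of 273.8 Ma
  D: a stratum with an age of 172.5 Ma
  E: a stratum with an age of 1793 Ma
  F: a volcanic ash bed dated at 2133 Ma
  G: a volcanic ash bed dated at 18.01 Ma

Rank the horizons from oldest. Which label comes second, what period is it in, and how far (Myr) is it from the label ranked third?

F, in the Rhyacian; 340 million years to E

Larger Ma means older, so oldest first: A 2439 > F 2133 > E 1793 > B 421.7 > C 273.8 > D 172.5 > G 18.01.
Counting 2 along gives F (2133 Ma); the excerpt puts that inside the Rhyacian, 2300–2050 Ma.
Next in line is E (1793 Ma), and 2133 − 1793 = 340 Myr.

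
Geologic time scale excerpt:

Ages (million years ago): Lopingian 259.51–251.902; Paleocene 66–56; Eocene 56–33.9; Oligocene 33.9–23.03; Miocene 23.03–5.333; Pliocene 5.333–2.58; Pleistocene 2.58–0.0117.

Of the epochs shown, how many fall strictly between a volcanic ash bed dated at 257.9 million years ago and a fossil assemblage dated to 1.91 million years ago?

5

257.9 Ma sits inside the Lopingian (259.51–251.902) and 1.91 Ma inside the Pleistocene (2.58–0.0117); neither of those is wholly between the two dates.
The listed epochs lying completely between them are Paleocene, Eocene, Oligocene, Miocene, Pliocene — 5 in all.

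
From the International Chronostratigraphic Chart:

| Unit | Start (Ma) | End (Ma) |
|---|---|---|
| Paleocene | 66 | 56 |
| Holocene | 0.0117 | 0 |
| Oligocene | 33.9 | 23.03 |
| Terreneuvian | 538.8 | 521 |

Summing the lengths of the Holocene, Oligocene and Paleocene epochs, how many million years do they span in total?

20.8817 million years

Duration is start − end for each: (0.0117 − 0) + (33.9 − 23.03) + (66 − 56).
That is 0.0117 + 10.87 + 10, which totals 20.8817 million years.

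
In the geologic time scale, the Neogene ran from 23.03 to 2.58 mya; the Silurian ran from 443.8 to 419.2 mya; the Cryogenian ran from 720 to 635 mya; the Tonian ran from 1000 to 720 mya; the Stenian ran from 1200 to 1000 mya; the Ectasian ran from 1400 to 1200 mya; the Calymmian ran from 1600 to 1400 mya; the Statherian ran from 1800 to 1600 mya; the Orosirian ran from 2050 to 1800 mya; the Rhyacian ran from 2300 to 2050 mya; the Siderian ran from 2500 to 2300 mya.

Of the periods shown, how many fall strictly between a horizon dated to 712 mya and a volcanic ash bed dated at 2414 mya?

The older date is 2414 Ma and the younger is 712 Ma.
Periods with start < 2414 and end > 712 Ma: Rhyacian (2300–2050), Orosirian (2050–1800), Statherian (1800–1600), Calymmian (1600–1400), Ectasian (1400–1200), Stenian (1200–1000), Tonian (1000–720).
That is 7 complete periods.

7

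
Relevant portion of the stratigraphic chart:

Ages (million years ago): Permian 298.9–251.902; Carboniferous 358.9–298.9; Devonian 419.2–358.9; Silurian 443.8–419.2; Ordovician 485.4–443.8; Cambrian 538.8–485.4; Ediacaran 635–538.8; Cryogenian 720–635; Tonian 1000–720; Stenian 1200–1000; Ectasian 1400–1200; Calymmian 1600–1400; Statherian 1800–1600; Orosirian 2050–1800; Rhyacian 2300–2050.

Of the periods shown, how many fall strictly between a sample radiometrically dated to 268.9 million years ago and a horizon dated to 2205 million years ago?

2205 Ma sits inside the Rhyacian (2300–2050) and 268.9 Ma inside the Permian (298.9–251.902); neither of those is wholly between the two dates.
The listed periods lying completely between them are Orosirian, Statherian, Calymmian, Ectasian, Stenian, Tonian, Cryogenian, Ediacaran, Cambrian, Ordovician, Silurian, Devonian, Carboniferous — 13 in all.

13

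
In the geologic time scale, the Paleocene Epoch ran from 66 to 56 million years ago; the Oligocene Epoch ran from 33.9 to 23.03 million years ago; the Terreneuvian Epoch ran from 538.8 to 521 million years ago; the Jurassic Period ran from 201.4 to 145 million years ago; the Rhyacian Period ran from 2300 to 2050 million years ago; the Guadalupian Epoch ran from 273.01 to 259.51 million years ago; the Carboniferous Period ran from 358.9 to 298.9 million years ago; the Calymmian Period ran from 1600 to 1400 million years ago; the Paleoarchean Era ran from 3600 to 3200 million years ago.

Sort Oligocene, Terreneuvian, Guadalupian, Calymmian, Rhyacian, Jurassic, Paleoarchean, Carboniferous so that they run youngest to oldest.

The oldest of these is Paleoarchean (starts 3600 Ma) and the youngest is Oligocene (ends 23.03 Ma).
In between, by decreasing start age: Rhyacian (2300), Calymmian (1600), Terreneuvian (538.8), Carboniferous (358.9), Guadalupian (273.01), Jurassic (201.4).
Listing youngest first means reversing that sequence.

Oligocene, then Jurassic, then Guadalupian, then Carboniferous, then Terreneuvian, then Calymmian, then Rhyacian, then Paleoarchean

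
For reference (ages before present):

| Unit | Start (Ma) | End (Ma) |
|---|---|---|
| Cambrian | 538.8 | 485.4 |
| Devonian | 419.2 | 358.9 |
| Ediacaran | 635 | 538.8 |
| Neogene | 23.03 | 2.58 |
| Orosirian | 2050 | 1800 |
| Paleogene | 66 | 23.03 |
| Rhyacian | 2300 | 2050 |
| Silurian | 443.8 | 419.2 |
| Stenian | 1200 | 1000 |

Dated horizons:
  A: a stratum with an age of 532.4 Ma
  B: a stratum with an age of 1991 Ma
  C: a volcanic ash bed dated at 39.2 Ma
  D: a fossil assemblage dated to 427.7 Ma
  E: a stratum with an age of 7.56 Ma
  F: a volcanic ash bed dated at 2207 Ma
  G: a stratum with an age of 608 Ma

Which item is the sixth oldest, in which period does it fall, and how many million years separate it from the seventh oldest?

Larger Ma means older, so oldest first: F 2207 > B 1991 > G 608 > A 532.4 > D 427.7 > C 39.2 > E 7.56.
Counting 6 along gives C (39.2 Ma); the excerpt puts that inside the Paleogene, 66–23.03 Ma.
Next in line is E (7.56 Ma), and 39.2 − 7.56 = 31.64 Myr.

C, in the Paleogene; 31.64 million years to E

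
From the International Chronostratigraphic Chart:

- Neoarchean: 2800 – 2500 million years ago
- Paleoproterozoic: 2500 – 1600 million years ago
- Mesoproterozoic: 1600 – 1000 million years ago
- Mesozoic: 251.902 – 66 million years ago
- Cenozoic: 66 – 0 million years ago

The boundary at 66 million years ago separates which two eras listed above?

Mesozoic and Cenozoic

The Mesozoic ends at 66 million years ago and the Cenozoic begins at 66 million years ago, so they share that boundary.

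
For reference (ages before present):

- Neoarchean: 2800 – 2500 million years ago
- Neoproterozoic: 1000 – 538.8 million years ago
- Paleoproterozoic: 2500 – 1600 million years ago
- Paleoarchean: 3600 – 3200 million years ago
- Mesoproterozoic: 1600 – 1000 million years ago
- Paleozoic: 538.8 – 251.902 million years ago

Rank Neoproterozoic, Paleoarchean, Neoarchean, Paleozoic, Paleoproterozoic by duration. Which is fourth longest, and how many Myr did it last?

Neoarchean, 300 million years

Start − end for each: Neoproterozoic 1000 − 538.8 = 461.2; Paleoarchean 3600 − 3200 = 400; Neoarchean 2800 − 2500 = 300; Paleozoic 538.8 − 251.902 = 286.898; Paleoproterozoic 2500 − 1600 = 900.
Ranking these from longest: Paleoproterozoic > Neoproterozoic > Paleoarchean > Neoarchean > Paleozoic.
Position 4 in that ranking is Neoarchean, which lasted 300 Myr.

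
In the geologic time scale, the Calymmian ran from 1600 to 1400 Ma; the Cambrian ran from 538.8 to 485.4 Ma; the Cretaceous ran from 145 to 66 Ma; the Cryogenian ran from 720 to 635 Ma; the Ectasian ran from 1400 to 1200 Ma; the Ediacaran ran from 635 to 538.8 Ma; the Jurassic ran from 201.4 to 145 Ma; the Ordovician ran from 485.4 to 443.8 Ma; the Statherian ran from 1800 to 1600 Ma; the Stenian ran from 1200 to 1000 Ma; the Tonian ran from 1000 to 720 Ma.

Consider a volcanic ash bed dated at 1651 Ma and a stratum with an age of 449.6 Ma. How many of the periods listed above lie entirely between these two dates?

7

1651 Ma sits inside the Statherian (1800–1600) and 449.6 Ma inside the Ordovician (485.4–443.8); neither of those is wholly between the two dates.
The listed periods lying completely between them are Calymmian, Ectasian, Stenian, Tonian, Cryogenian, Ediacaran, Cambrian — 7 in all.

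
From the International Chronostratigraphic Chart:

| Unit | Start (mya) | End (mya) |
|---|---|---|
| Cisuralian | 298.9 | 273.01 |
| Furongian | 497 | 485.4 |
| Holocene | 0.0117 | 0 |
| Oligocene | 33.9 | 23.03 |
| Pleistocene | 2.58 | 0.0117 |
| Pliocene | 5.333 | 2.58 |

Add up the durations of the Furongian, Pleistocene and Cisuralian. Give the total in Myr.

Each duration: Furongian = 11.6; Pleistocene = 2.5683; Cisuralian = 25.89.
Sum: 11.6 + 2.5683 + 25.89 = 40.0583 Myr.

40.0583 million years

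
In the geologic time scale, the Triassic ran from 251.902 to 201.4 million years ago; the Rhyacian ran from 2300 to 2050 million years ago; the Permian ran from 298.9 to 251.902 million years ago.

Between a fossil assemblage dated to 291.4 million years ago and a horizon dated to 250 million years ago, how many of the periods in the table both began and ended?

0

Checking each listed span, none has both start < 291.4 Ma and end > 250 Ma — every period straddles one of the two dates or lies outside them — so the count is 0.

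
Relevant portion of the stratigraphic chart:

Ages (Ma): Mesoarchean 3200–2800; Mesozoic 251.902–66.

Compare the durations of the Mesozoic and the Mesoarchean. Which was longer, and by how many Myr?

Mesozoic: 251.902 − 66 = 185.902 Myr.
Mesoarchean: 3200 − 2800 = 400 Myr.
Difference: 400 − 185.902 = 214.098 Myr, so the Mesoarchean was longer.

Mesoarchean, by 214.098 million years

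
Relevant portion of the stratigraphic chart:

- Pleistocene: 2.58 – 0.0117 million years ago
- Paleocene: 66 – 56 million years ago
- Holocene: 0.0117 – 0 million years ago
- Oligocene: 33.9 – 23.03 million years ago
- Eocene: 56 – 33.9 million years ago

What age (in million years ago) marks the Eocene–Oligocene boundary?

The Eocene ends and the Oligocene begins at 33.9 million years ago.

33.9 million years ago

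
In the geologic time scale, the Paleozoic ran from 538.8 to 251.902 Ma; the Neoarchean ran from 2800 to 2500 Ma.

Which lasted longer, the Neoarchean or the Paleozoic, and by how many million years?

Neoarchean: 2800 − 2500 = 300 Myr.
Paleozoic: 538.8 − 251.902 = 286.898 Myr.
Difference: 300 − 286.898 = 13.102 Myr, so the Neoarchean was longer.

Neoarchean, by 13.102 million years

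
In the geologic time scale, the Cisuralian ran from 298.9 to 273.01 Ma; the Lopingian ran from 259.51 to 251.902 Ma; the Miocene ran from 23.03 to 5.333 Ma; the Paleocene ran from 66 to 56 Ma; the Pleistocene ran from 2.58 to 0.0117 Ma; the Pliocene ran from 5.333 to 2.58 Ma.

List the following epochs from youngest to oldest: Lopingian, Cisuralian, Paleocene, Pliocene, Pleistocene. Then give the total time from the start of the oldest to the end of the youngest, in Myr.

Pleistocene → Pliocene → Paleocene → Lopingian → Cisuralian; total span 298.8883 Myr

Start ages (Ma): Cisuralian 298.9, Lopingian 259.51, Paleocene 66, Pliocene 5.333, Pleistocene 2.58.
Ordered youngest to oldest: Pleistocene, Pliocene, Paleocene, Lopingian, Cisuralian.
Span = 298.9 − 0.0117 = 298.8883 Myr.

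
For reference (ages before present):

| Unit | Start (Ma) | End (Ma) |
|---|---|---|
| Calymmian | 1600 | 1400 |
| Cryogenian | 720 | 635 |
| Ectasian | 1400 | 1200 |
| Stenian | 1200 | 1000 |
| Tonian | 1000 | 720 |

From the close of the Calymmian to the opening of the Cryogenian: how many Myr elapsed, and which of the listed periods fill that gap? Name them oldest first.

680 million years; Ectasian, Stenian, Tonian

The Calymmian closes at 1400 Ma and the Cryogenian opens at 720 Ma, so the interval is 1400 − 720 = 680 Myr.
A period fits inside if it starts at or after 1400 Ma and ends at or before 720 Ma; oldest first that gives Ectasian, Stenian, Tonian.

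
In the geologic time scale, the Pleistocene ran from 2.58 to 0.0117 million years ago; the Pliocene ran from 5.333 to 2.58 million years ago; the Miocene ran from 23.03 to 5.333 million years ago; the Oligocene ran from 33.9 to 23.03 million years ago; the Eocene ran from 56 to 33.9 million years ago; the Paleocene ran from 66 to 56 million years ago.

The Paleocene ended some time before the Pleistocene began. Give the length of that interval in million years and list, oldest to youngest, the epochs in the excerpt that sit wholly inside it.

53.42 million years; Eocene, Oligocene, Miocene, Pliocene

End of Paleocene = 56 Ma; start of Pleistocene = 2.58 Ma.
Gap = 56 − 2.58 = 53.42 Myr.
Epochs wholly inside 56–2.58 Ma: Eocene (56–33.9), Oligocene (33.9–23.03), Miocene (23.03–5.333), Pliocene (5.333–2.58).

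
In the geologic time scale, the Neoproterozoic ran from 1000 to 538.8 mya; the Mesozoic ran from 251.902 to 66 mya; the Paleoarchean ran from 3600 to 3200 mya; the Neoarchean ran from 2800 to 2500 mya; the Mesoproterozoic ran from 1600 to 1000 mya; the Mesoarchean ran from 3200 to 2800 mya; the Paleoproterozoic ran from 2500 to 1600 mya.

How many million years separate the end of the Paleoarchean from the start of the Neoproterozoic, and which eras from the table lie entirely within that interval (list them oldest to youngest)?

2200 million years; Mesoarchean, Neoarchean, Paleoproterozoic, Mesoproterozoic

End of Paleoarchean = 3200 Ma; start of Neoproterozoic = 1000 Ma.
Gap = 3200 − 1000 = 2200 Myr.
Eras wholly inside 3200–1000 Ma: Mesoarchean (3200–2800), Neoarchean (2800–2500), Paleoproterozoic (2500–1600), Mesoproterozoic (1600–1000).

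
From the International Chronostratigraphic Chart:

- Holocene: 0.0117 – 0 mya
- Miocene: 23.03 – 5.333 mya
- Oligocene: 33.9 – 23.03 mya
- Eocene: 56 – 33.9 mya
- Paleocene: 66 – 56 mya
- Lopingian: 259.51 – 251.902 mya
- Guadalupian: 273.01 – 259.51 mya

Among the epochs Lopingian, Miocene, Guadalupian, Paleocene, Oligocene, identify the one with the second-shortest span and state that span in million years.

Paleocene, 10 million years

Start − end for each: Lopingian 259.51 − 251.902 = 7.608; Miocene 23.03 − 5.333 = 17.697; Guadalupian 273.01 − 259.51 = 13.5; Paleocene 66 − 56 = 10; Oligocene 33.9 − 23.03 = 10.87.
Ranking these from shortest: Lopingian < Paleocene < Oligocene < Guadalupian < Miocene.
Position 2 in that ranking is Paleocene, which lasted 10 Myr.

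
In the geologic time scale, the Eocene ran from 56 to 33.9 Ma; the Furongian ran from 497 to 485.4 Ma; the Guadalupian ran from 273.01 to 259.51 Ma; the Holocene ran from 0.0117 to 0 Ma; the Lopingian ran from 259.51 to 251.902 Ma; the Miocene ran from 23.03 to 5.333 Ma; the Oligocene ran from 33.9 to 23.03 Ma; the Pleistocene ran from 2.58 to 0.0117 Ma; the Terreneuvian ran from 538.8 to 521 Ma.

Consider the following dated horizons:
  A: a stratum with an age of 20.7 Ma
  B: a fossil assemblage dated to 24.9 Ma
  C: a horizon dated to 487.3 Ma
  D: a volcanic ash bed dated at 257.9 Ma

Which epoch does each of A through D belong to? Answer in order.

A: 20.7 Ma lies in 23.03–5.333 Ma, so Miocene.
B: 24.9 Ma lies in 33.9–23.03 Ma, so Oligocene.
C: 487.3 Ma lies in 497–485.4 Ma, so Furongian.
D: 257.9 Ma lies in 259.51–251.902 Ma, so Lopingian.

A — Miocene; B — Oligocene; C — Furongian; D — Lopingian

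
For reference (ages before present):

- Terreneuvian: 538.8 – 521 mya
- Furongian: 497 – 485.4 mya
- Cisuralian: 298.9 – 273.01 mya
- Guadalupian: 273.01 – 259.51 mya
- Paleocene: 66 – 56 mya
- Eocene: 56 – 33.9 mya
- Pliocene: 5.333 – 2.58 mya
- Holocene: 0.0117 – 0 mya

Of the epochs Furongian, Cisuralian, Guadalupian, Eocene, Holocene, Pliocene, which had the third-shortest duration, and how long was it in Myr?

Start − end for each: Furongian 497 − 485.4 = 11.6; Cisuralian 298.9 − 273.01 = 25.89; Guadalupian 273.01 − 259.51 = 13.5; Eocene 56 − 33.9 = 22.1; Holocene 0.0117 − 0 = 0.0117; Pliocene 5.333 − 2.58 = 2.753.
Ranking these from shortest: Holocene < Pliocene < Furongian < Guadalupian < Eocene < Cisuralian.
Position 3 in that ranking is Furongian, which lasted 11.6 Myr.

Furongian, 11.6 million years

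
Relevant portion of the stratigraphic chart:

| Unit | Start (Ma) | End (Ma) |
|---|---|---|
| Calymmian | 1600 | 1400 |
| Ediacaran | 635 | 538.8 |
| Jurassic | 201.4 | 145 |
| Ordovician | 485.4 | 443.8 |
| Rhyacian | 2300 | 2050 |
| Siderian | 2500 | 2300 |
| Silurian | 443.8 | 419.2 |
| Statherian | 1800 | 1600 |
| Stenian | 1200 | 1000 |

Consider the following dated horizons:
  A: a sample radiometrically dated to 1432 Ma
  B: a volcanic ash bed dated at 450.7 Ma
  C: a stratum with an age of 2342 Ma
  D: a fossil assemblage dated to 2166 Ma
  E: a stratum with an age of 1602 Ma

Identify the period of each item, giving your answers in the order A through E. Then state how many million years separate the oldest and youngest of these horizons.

A — Calymmian; B — Ordovician; C — Siderian; D — Rhyacian; E — Statherian; span 1891.3 million years

A: 1432 Ma lies in 1600–1400 Ma, so Calymmian.
B: 450.7 Ma lies in 485.4–443.8 Ma, so Ordovician.
C: 2342 Ma lies in 2500–2300 Ma, so Siderian.
D: 2166 Ma lies in 2300–2050 Ma, so Rhyacian.
E: 1602 Ma lies in 1800–1600 Ma, so Statherian.
Oldest = 2342 Ma, youngest = 450.7 Ma → span 1891.3 Myr.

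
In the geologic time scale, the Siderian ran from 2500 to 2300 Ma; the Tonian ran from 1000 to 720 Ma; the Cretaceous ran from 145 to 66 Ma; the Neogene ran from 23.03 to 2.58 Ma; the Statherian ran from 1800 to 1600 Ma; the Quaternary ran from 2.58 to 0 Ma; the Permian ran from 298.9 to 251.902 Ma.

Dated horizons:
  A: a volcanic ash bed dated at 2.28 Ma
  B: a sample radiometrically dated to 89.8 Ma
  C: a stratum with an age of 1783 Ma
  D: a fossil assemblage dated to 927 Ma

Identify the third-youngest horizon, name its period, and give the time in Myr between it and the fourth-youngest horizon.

Smaller Ma means younger, so youngest first: A 2.28 < B 89.8 < D 927 < C 1783.
Counting 3 along gives D (927 Ma); the excerpt puts that inside the Tonian, 1000–720 Ma.
Next in line is C (1783 Ma), and 1783 − 927 = 856 Myr.

D, in the Tonian; 856 million years to C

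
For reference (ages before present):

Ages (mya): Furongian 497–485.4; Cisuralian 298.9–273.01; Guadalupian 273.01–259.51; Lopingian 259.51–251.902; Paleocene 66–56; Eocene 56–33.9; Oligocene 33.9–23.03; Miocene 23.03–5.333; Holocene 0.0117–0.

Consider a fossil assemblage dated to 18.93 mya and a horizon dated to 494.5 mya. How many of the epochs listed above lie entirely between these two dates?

The older date is 494.5 Ma and the younger is 18.93 Ma.
Epochs with start < 494.5 and end > 18.93 Ma: Cisuralian (298.9–273.01), Guadalupian (273.01–259.51), Lopingian (259.51–251.902), Paleocene (66–56), Eocene (56–33.9), Oligocene (33.9–23.03).
That is 6 complete epochs.

6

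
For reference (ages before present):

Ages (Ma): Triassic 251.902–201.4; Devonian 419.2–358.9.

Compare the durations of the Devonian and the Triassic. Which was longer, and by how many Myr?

Devonian: 419.2 − 358.9 = 60.3 Myr.
Triassic: 251.902 − 201.4 = 50.502 Myr.
Difference: 60.3 − 50.502 = 9.798 Myr, so the Devonian was longer.

Devonian, by 9.798 million years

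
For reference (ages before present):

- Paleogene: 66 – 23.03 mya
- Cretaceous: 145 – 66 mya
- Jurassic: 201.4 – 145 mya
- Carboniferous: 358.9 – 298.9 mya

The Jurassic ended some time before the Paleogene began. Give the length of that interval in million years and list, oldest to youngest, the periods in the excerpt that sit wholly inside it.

79 million years; Cretaceous

End of Jurassic = 145 Ma; start of Paleogene = 66 Ma.
Gap = 145 − 66 = 79 Myr.
Periods wholly inside 145–66 Ma: Cretaceous (145–66).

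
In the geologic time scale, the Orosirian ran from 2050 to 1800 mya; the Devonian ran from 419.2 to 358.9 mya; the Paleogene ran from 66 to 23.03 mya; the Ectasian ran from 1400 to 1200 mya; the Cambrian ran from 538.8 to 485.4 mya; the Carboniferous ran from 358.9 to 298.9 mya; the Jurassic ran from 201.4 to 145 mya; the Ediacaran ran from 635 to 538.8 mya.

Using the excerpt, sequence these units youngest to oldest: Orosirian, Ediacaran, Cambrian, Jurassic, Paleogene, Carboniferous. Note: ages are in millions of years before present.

Paleogene, Jurassic, Carboniferous, Cambrian, Ediacaran, Orosirian

The oldest of these is Orosirian (starts 2050 Ma) and the youngest is Paleogene (ends 23.03 Ma).
In between, by decreasing start age: Ediacaran (635), Cambrian (538.8), Carboniferous (358.9), Jurassic (201.4).
Listing youngest first means reversing that sequence.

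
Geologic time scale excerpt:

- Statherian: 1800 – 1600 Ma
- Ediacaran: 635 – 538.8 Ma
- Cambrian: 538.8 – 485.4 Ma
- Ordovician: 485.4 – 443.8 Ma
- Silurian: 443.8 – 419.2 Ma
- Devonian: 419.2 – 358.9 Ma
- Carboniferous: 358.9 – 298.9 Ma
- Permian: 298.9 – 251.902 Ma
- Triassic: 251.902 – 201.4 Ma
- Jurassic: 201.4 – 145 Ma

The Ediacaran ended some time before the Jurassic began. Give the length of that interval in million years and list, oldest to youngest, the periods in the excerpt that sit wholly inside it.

End of Ediacaran = 538.8 Ma; start of Jurassic = 201.4 Ma.
Gap = 538.8 − 201.4 = 337.4 Myr.
Periods wholly inside 538.8–201.4 Ma: Cambrian (538.8–485.4), Ordovician (485.4–443.8), Silurian (443.8–419.2), Devonian (419.2–358.9), Carboniferous (358.9–298.9), Permian (298.9–251.902), Triassic (251.902–201.4).

337.4 million years; Cambrian, Ordovician, Silurian, Devonian, Carboniferous, Permian, Triassic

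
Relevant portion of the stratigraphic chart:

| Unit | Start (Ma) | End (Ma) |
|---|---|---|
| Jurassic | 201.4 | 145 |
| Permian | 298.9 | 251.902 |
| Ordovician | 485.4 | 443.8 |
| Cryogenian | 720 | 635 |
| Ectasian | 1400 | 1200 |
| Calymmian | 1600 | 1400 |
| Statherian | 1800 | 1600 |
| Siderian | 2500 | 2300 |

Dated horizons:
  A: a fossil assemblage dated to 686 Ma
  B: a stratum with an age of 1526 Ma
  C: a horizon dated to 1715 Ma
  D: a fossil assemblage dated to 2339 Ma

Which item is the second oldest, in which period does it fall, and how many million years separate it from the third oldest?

Sorted oldest-first by Ma: D (2339), C (1715), B (1526), A (686).
The second oldest is C at 1715 Ma, which lies in 1800–1600 Ma: the Statherian.
The third oldest is B at 1526 Ma; separation = |1715 − 1526| = 189 Myr.

C, in the Statherian; 189 million years to B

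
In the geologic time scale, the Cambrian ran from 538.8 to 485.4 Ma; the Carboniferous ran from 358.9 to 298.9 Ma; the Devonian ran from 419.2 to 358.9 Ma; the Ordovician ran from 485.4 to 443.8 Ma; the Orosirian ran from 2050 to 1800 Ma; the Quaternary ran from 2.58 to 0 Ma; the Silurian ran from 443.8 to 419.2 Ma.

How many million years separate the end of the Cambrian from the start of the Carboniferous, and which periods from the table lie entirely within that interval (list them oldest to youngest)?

126.5 million years; Ordovician, Silurian, Devonian

End of Cambrian = 485.4 Ma; start of Carboniferous = 358.9 Ma.
Gap = 485.4 − 358.9 = 126.5 Myr.
Periods wholly inside 485.4–358.9 Ma: Ordovician (485.4–443.8), Silurian (443.8–419.2), Devonian (419.2–358.9).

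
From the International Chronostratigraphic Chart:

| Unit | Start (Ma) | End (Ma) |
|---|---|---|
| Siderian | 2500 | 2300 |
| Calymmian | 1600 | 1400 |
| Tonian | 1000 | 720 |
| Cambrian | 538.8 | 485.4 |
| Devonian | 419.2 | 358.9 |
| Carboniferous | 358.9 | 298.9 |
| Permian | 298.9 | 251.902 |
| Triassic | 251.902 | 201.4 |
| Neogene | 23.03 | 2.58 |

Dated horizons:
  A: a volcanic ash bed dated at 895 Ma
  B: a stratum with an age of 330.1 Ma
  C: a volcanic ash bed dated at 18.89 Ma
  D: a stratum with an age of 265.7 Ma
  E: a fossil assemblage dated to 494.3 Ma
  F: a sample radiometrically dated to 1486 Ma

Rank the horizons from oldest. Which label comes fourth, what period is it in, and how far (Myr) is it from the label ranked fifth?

Sorted oldest-first by Ma: F (1486), A (895), E (494.3), B (330.1), D (265.7), C (18.89).
The fourth oldest is B at 330.1 Ma, which lies in 358.9–298.9 Ma: the Carboniferous.
The fifth oldest is D at 265.7 Ma; separation = |330.1 − 265.7| = 64.4 Myr.

B, in the Carboniferous; 64.4 million years to D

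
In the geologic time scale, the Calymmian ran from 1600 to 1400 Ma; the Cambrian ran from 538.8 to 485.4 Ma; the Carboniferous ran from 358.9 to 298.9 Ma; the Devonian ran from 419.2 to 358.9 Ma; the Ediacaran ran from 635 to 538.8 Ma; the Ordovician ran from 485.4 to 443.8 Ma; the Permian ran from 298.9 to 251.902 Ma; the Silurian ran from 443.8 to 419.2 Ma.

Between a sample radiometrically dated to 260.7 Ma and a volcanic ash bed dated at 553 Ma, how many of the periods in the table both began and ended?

5

553 Ma sits inside the Ediacaran (635–538.8) and 260.7 Ma inside the Permian (298.9–251.902); neither of those is wholly between the two dates.
The listed periods lying completely between them are Cambrian, Ordovician, Silurian, Devonian, Carboniferous — 5 in all.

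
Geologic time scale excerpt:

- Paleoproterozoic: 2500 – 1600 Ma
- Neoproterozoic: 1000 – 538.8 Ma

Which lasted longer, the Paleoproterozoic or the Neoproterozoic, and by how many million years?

Paleoproterozoic: 2500 − 1600 = 900 Myr.
Neoproterozoic: 1000 − 538.8 = 461.2 Myr.
Difference: 900 − 461.2 = 438.8 Myr, so the Paleoproterozoic was longer.

Paleoproterozoic, by 438.8 million years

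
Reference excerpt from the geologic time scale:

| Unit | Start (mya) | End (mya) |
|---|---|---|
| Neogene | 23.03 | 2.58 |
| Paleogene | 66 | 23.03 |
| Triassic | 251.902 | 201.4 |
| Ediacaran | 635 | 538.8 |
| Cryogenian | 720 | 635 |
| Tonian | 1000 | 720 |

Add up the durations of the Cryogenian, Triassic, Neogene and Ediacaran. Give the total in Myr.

Duration is start − end for each: (720 − 635) + (251.902 − 201.4) + (23.03 − 2.58) + (635 − 538.8).
That is 85 + 50.502 + 20.45 + 96.2, which totals 252.152 million years.

252.152 million years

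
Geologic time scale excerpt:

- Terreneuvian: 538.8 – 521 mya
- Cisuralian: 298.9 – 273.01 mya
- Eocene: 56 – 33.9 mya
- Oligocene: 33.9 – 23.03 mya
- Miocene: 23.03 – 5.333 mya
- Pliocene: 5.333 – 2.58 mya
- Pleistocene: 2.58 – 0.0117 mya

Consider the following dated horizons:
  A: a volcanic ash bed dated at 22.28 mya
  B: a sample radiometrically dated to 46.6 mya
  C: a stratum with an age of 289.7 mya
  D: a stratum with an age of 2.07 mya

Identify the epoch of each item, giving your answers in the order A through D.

A — Miocene; B — Eocene; C — Cisuralian; D — Pleistocene

A: 22.28 Ma lies in 23.03–5.333 Ma, so Miocene.
B: 46.6 Ma lies in 56–33.9 Ma, so Eocene.
C: 289.7 Ma lies in 298.9–273.01 Ma, so Cisuralian.
D: 2.07 Ma lies in 2.58–0.0117 Ma, so Pleistocene.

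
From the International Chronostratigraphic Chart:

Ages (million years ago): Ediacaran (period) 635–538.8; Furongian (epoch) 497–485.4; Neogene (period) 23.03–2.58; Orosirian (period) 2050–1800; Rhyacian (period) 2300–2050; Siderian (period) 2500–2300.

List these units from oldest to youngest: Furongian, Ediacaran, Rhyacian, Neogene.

Read off each span (Ma): Furongian 497–485.4; Ediacaran 635–538.8; Rhyacian 2300–2050; Neogene 23.03–2.58.
Larger Ma is older, so oldest→youngest is Rhyacian, Ediacaran, Furongian, Neogene.

Rhyacian → Ediacaran → Furongian → Neogene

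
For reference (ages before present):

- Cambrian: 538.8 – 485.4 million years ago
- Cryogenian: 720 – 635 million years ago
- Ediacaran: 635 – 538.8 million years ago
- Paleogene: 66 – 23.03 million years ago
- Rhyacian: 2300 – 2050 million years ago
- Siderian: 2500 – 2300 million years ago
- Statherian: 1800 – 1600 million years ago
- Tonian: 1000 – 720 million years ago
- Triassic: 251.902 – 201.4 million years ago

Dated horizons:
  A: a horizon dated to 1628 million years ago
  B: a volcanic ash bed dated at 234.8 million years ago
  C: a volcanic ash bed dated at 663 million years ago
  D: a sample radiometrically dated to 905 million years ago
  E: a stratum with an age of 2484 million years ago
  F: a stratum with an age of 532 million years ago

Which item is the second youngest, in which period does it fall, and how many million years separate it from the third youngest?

Sorted youngest-first by Ma: B (234.8), F (532), C (663), D (905), A (1628), E (2484).
The second youngest is F at 532 Ma, which lies in 538.8–485.4 Ma: the Cambrian.
The third youngest is C at 663 Ma; separation = |532 − 663| = 131 Myr.

F, in the Cambrian; 131 million years to C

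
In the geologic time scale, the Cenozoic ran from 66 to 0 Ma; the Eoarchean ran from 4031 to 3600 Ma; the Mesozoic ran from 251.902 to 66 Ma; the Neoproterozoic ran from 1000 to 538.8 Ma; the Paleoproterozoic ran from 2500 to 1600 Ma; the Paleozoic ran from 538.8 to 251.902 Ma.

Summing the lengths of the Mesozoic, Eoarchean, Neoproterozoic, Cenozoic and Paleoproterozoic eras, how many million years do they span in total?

Each duration: Mesozoic = 185.902; Eoarchean = 431; Neoproterozoic = 461.2; Cenozoic = 66; Paleoproterozoic = 900.
Sum: 185.902 + 431 + 461.2 + 66 + 900 = 2044.102 Myr.

2044.102 million years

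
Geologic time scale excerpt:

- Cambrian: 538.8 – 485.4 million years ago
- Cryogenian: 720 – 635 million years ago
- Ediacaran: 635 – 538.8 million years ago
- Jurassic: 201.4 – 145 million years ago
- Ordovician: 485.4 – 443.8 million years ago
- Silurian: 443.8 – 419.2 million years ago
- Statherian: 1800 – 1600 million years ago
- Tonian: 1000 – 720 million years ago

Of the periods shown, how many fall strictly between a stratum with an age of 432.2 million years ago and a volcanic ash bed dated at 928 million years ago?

4

928 Ma sits inside the Tonian (1000–720) and 432.2 Ma inside the Silurian (443.8–419.2); neither of those is wholly between the two dates.
The listed periods lying completely between them are Cryogenian, Ediacaran, Cambrian, Ordovician — 4 in all.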